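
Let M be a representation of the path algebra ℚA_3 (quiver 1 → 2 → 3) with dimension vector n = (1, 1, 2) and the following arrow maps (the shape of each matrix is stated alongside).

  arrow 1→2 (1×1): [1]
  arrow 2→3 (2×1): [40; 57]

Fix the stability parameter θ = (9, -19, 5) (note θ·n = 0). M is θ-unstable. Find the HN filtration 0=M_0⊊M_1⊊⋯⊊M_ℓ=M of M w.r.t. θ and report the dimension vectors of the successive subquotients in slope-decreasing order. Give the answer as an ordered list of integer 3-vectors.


Barcode: M ≅ I[1,3], I[3,3]. HN layers by μ_θ (2 steps, strictly decreasing):
  μ^(1)=5; μ^(2)=-5

((0, 0, 2); (1, 1, 0))


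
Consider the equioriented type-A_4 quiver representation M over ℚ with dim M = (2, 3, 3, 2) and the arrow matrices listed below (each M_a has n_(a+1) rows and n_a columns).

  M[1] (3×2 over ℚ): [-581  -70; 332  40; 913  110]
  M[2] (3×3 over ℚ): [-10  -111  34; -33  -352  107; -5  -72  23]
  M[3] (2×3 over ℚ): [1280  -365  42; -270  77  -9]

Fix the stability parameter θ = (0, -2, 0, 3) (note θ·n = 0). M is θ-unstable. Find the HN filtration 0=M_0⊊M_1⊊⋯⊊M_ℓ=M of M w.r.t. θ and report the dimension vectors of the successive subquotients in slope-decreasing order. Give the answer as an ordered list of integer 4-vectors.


Barcode: M ≅ I[1,1], I[1,2], I[2,4]^2, I[3,3]. HN layers by μ_θ (4 steps, strictly decreasing):
  μ^(1)=3; μ^(2)=0; μ^(3)=-1; μ^(4)=-2

((0, 0, 0, 2); (1, 0, 3, 0); (1, 1, 0, 0); (0, 2, 0, 0))


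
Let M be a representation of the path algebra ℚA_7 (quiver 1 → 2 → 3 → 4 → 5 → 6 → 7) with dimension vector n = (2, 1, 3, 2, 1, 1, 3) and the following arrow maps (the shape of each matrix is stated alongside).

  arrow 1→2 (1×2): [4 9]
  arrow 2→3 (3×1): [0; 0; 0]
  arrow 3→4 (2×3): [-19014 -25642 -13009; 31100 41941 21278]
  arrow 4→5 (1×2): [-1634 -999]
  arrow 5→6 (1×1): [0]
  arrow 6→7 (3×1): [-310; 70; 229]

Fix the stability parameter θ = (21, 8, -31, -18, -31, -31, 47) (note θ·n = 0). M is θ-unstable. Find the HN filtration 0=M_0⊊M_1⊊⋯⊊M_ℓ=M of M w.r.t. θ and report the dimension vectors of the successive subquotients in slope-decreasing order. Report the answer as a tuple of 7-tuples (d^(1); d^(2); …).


Barcode: M ≅ I[1,1], I[1,2], I[3,3], I[3,4], I[3,5], I[6,7], I[7,7]^2. HN layers by μ_θ (6 steps, strictly decreasing):
  μ^(1)=47; μ^(2)=21; μ^(3)=29/2; μ^(4)=-18; μ^(5)=-49/2; μ^(6)=-31

((0, 0, 0, 0, 0, 0, 3); (1, 0, 0, 0, 0, 0, 0); (1, 1, 0, 0, 0, 0, 0); (0, 0, 0, 1, 0, 0, 0); (0, 0, 0, 1, 1, 0, 0); (0, 0, 3, 0, 0, 1, 0))


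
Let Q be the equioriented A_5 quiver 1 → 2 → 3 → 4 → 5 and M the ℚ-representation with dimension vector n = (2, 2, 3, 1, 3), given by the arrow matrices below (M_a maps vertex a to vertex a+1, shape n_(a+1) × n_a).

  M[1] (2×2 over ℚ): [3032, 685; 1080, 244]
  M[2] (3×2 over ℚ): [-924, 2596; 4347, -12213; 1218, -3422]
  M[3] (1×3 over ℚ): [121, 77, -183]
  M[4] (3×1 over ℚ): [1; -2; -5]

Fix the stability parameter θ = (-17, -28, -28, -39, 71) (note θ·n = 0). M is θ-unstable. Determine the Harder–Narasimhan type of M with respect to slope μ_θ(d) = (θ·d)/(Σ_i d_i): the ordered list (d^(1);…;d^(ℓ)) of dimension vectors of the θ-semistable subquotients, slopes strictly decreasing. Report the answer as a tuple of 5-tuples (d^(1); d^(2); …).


Barcode: M ≅ I[1,2], I[1,5], I[3,3]^2, I[5,5]^2. HN layers by μ_θ (3 steps, strictly decreasing):
  μ^(1)=71; μ^(2)=-45/2; μ^(3)=-28

((0, 0, 0, 0, 3); (1, 1, 0, 0, 0); (1, 1, 3, 1, 0))


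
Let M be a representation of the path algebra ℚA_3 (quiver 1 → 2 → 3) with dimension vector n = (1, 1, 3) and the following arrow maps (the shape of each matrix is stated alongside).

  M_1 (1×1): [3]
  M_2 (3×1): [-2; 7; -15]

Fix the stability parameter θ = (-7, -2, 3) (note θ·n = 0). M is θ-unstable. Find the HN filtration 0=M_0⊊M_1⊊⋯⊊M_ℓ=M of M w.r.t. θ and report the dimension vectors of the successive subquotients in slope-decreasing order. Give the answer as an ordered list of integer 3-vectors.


Interval decomposition of M: I[1,3], I[3,3]^2.
HN type (ℓ=3): μ^(1)=3; μ^(2)=-2; μ^(3)=-7

((0, 0, 3); (0, 1, 0); (1, 0, 0))


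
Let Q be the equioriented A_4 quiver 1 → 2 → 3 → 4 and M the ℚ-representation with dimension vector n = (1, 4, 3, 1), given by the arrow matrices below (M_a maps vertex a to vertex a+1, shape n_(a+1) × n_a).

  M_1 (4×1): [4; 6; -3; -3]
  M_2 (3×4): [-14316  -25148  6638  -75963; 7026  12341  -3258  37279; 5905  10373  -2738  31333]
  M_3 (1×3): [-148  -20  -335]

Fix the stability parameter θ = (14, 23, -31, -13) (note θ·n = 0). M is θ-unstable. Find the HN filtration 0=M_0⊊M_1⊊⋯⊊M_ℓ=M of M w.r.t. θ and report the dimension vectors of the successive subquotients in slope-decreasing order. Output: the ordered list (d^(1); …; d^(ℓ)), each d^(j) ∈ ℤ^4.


Barcode: M ≅ I[1,4], I[2,2], I[2,3]^2. HN layers by μ_θ (3 steps, strictly decreasing):
  μ^(1)=23; μ^(2)=-7/4; μ^(3)=-4

((0, 1, 0, 0); (1, 1, 1, 1); (0, 2, 2, 0))


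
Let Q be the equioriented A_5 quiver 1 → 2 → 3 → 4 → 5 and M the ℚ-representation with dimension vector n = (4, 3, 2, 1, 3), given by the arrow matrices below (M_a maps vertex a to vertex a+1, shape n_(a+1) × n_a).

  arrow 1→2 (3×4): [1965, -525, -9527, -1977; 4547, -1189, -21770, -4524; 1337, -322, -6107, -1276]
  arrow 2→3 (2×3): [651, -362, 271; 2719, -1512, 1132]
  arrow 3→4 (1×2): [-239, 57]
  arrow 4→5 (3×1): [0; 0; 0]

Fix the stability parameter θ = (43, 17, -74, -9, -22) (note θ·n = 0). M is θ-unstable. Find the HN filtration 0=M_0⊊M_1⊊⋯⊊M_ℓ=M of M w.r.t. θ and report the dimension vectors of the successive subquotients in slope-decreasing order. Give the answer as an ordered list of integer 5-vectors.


Interval decomposition of M: I[1,1], I[1,2], I[1,3], I[1,4], I[5,5]^3.
HN type (ℓ=5): μ^(1)=43; μ^(2)=30; μ^(3)=-14/3; μ^(4)=-23/4; μ^(5)=-22

((1, 0, 0, 0, 0); (1, 1, 0, 0, 0); (1, 1, 1, 0, 0); (1, 1, 1, 1, 0); (0, 0, 0, 0, 3))


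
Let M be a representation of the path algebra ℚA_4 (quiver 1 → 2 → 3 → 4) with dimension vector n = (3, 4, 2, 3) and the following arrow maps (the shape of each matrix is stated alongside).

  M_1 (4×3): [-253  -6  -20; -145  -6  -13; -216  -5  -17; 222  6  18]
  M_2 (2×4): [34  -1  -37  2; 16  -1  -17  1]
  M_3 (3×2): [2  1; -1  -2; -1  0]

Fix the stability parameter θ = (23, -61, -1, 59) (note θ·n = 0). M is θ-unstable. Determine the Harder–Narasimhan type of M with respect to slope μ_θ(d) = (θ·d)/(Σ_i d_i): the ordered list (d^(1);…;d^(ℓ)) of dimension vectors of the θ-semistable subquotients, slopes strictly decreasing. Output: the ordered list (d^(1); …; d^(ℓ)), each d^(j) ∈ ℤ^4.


Barcode: M ≅ I[1,2], I[1,4]^2, I[2,2], I[4,4]. HN layers by μ_θ (4 steps, strictly decreasing):
  μ^(1)=59; μ^(2)=-1; μ^(3)=-19; μ^(4)=-61

((0, 0, 0, 3); (0, 0, 2, 0); (3, 3, 0, 0); (0, 1, 0, 0))


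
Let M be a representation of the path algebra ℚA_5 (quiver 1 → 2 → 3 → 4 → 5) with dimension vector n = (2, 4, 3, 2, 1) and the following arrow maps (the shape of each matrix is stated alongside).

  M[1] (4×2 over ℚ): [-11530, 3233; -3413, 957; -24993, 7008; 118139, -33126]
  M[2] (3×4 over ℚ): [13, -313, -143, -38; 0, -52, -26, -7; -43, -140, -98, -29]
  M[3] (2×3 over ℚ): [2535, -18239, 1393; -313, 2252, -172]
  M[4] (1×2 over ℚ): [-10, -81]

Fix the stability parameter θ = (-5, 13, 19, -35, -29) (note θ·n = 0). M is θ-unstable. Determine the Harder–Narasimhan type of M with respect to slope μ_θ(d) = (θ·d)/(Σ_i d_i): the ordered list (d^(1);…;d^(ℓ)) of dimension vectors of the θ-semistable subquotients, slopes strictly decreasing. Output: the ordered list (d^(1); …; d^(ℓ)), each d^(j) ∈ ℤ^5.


Barcode: M ≅ I[1,4], I[1,5], I[2,2], I[2,3]. HN layers by μ_θ (5 steps, strictly decreasing):
  μ^(1)=19; μ^(2)=13; μ^(3)=-1; μ^(4)=-5; μ^(5)=-37/5

((0, 0, 1, 0, 0); (0, 2, 0, 0, 0); (0, 1, 1, 1, 0); (1, 0, 0, 0, 0); (1, 1, 1, 1, 1))


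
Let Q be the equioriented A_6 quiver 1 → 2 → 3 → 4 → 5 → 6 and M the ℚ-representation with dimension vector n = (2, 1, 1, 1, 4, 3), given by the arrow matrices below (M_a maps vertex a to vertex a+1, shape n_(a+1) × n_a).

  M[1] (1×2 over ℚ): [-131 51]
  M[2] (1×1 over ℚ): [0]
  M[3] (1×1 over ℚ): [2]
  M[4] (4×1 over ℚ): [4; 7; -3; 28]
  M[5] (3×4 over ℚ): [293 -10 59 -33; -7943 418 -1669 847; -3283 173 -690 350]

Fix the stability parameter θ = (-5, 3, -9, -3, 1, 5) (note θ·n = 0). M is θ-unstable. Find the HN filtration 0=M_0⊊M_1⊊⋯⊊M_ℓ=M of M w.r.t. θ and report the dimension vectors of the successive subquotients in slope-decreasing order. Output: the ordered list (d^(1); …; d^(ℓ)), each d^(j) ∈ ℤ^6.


Via rank(M_{q-1}∘⋯∘M_p): M ≅ I[1,1], I[1,2], I[3,6], I[5,5], I[5,6]^2.
μ_θ-semistable layers: μ^(1)=5; μ^(2)=3; μ^(3)=1; μ^(4)=-3; μ^(5)=-5; μ^(6)=-9

((0, 0, 0, 0, 0, 3); (0, 1, 0, 0, 0, 0); (0, 0, 0, 0, 4, 0); (0, 0, 0, 1, 0, 0); (2, 0, 0, 0, 0, 0); (0, 0, 1, 0, 0, 0))


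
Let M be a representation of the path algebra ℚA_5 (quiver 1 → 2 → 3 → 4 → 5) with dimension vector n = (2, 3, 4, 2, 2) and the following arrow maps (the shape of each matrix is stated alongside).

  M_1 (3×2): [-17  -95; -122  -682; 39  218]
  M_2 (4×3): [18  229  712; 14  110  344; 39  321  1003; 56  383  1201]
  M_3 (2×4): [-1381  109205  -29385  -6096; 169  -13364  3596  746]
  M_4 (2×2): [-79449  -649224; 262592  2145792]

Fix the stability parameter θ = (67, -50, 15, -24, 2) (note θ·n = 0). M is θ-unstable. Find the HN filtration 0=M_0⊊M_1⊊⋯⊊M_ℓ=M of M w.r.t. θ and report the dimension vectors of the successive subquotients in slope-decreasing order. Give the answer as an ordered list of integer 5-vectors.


Interval decomposition of M: I[1,4], I[1,5], I[2,3], I[3,3], I[5,5].
HN type (ℓ=3): μ^(1)=15; μ^(2)=2; μ^(3)=-50

((0, 0, 2, 0, 0); (2, 2, 2, 2, 2); (0, 1, 0, 0, 0))


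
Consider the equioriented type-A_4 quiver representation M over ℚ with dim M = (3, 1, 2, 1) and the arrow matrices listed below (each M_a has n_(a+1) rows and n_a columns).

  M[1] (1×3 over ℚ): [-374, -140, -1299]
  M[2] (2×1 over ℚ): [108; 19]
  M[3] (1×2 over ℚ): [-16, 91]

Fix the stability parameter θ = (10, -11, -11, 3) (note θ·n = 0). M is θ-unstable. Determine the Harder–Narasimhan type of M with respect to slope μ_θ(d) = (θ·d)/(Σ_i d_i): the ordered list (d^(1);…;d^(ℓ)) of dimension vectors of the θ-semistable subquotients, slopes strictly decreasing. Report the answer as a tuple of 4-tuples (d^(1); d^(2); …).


Barcode: M ≅ I[1,1]^2, I[1,4], I[3,3]. HN layers by μ_θ (4 steps, strictly decreasing):
  μ^(1)=10; μ^(2)=3; μ^(3)=-4; μ^(4)=-11

((2, 0, 0, 0); (0, 0, 0, 1); (1, 1, 1, 0); (0, 0, 1, 0))


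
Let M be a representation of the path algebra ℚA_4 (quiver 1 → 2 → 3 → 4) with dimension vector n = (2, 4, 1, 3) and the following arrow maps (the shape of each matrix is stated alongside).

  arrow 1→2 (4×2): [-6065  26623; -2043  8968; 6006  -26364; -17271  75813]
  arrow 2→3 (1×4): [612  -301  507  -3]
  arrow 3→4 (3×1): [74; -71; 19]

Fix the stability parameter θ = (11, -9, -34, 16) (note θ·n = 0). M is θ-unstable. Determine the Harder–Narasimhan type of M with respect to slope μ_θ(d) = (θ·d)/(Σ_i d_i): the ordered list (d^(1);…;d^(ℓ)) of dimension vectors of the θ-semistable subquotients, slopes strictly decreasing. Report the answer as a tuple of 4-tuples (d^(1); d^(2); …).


Interval decomposition of M: I[1,2], I[1,4], I[2,2]^2, I[4,4]^2.
HN type (ℓ=4): μ^(1)=16; μ^(2)=1; μ^(3)=-9; μ^(4)=-32/3

((0, 0, 0, 3); (1, 1, 0, 0); (0, 2, 0, 0); (1, 1, 1, 0))


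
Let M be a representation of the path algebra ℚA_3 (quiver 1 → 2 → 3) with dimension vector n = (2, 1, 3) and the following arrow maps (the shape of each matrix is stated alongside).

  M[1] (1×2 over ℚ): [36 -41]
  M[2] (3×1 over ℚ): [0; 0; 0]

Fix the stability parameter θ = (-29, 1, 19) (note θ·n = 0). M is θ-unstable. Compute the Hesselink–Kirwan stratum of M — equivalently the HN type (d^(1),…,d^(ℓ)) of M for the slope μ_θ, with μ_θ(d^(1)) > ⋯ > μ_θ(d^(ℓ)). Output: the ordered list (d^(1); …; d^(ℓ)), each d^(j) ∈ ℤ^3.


Via rank(M_{q-1}∘⋯∘M_p): M ≅ I[1,1], I[1,2], I[3,3]^3.
μ_θ-semistable layers: μ^(1)=19; μ^(2)=1; μ^(3)=-29

((0, 0, 3); (0, 1, 0); (2, 0, 0))


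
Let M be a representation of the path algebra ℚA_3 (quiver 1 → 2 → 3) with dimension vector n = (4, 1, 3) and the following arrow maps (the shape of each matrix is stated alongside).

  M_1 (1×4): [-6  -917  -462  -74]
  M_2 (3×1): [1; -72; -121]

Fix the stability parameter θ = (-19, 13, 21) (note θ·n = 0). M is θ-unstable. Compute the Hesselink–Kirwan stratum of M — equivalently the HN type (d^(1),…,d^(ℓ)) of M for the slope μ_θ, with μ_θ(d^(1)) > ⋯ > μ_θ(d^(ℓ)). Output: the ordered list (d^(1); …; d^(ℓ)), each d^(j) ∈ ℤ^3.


Via rank(M_{q-1}∘⋯∘M_p): M ≅ I[1,1]^3, I[1,3], I[3,3]^2.
μ_θ-semistable layers: μ^(1)=21; μ^(2)=13; μ^(3)=-19

((0, 0, 3); (0, 1, 0); (4, 0, 0))


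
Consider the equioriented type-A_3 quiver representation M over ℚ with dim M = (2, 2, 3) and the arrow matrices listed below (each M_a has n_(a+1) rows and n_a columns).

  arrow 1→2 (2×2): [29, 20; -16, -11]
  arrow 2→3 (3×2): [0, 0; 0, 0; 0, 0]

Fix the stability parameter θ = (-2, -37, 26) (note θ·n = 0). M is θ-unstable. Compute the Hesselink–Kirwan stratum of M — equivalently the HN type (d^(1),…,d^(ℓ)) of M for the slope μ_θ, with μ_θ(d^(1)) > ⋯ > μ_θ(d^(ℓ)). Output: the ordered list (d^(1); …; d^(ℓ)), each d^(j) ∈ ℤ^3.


Barcode: M ≅ I[1,2]^2, I[3,3]^3. HN layers by μ_θ (2 steps, strictly decreasing):
  μ^(1)=26; μ^(2)=-39/2

((0, 0, 3); (2, 2, 0))


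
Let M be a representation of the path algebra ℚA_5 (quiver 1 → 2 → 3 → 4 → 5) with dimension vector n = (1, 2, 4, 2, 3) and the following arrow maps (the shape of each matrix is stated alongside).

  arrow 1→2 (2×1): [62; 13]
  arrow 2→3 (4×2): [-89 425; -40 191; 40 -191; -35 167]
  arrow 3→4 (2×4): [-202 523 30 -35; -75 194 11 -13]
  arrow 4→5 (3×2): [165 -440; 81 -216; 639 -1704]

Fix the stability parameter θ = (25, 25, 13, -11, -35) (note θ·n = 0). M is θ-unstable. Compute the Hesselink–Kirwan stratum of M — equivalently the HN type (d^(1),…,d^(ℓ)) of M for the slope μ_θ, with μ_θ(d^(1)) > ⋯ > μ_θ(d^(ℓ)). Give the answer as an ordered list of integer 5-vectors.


Interval decomposition of M: I[1,5], I[2,4], I[3,3]^2, I[5,5]^2.
HN type (ℓ=4): μ^(1)=13; μ^(2)=9; μ^(3)=17/5; μ^(4)=-35

((0, 0, 2, 0, 0); (0, 1, 1, 1, 0); (1, 1, 1, 1, 1); (0, 0, 0, 0, 2))


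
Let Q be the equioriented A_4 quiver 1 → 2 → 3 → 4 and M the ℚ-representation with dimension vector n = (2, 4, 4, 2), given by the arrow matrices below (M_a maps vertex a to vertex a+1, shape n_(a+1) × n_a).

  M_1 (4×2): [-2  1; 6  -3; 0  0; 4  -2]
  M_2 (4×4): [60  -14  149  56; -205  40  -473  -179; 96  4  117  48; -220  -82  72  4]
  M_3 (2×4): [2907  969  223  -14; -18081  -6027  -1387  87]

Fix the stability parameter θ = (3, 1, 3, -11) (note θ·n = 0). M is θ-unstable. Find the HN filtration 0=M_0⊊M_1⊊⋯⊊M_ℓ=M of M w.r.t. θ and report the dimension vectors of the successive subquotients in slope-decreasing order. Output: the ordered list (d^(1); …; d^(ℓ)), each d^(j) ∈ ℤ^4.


Via rank(M_{q-1}∘⋯∘M_p): M ≅ I[1,1], I[1,4], I[2,3]^2, I[2,4].
μ_θ-semistable layers: μ^(1)=3; μ^(2)=1; μ^(3)=-1; μ^(4)=-7/3

((1, 0, 2, 0); (0, 2, 0, 0); (1, 1, 1, 1); (0, 1, 1, 1))


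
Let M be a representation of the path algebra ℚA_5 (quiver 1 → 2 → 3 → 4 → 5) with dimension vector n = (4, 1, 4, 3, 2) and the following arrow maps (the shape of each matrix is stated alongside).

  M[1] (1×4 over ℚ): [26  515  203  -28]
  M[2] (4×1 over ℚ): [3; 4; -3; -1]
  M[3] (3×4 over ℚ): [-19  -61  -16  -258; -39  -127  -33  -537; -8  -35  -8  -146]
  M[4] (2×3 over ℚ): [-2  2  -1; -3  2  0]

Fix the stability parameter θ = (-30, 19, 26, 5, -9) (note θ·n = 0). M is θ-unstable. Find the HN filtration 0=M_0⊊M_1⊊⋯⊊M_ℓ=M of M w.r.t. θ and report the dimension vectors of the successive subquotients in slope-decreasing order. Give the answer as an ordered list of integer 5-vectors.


Barcode: M ≅ I[1,1]^3, I[1,5], I[3,3], I[3,4], I[3,5]. HN layers by μ_θ (5 steps, strictly decreasing):
  μ^(1)=26; μ^(2)=31/2; μ^(3)=41/4; μ^(4)=22/3; μ^(5)=-30

((0, 0, 1, 0, 0); (0, 0, 1, 1, 0); (0, 1, 1, 1, 1); (0, 0, 1, 1, 1); (4, 0, 0, 0, 0))


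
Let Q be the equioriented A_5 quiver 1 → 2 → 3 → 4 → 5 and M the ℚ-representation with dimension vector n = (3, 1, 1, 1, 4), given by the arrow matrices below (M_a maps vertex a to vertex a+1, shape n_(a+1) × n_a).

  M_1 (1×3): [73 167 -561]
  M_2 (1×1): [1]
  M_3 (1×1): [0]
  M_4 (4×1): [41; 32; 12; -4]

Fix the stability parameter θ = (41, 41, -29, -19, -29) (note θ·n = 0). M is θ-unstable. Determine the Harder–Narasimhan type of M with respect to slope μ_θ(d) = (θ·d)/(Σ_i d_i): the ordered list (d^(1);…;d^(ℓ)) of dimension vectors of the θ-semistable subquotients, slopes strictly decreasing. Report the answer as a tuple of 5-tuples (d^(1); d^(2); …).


Interval decomposition of M: I[1,1]^2, I[1,3], I[4,5], I[5,5]^3.
HN type (ℓ=4): μ^(1)=41; μ^(2)=53/3; μ^(3)=-24; μ^(4)=-29

((2, 0, 0, 0, 0); (1, 1, 1, 0, 0); (0, 0, 0, 1, 1); (0, 0, 0, 0, 3))


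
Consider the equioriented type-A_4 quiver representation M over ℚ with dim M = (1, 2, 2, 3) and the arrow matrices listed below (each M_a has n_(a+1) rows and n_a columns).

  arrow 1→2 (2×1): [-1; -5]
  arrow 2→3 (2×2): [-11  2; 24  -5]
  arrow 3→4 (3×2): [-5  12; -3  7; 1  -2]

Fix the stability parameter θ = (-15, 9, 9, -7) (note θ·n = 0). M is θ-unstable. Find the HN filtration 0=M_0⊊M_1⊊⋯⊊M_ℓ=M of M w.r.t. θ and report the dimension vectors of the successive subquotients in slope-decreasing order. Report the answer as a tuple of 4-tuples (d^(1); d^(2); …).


Barcode: M ≅ I[1,4], I[2,4], I[4,4]. HN layers by μ_θ (3 steps, strictly decreasing):
  μ^(1)=11/3; μ^(2)=-7; μ^(3)=-15

((0, 2, 2, 2); (0, 0, 0, 1); (1, 0, 0, 0))


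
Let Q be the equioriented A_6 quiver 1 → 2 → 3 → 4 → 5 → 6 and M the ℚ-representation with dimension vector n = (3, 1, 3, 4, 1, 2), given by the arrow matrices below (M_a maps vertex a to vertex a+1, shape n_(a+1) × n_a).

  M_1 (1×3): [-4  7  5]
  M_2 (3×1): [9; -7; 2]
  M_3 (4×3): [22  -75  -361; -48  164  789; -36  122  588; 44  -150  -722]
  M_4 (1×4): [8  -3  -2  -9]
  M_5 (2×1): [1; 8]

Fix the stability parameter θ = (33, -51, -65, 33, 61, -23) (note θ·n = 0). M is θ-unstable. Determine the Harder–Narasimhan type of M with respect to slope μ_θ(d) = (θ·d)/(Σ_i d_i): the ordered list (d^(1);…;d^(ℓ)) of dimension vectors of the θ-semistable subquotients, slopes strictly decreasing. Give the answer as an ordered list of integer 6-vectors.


Interval decomposition of M: I[1,1]^2, I[1,4], I[3,3], I[3,6], I[4,4]^2, I[6,6].
HN type (ℓ=5): μ^(1)=33; μ^(2)=71/3; μ^(3)=-23; μ^(4)=-83/3; μ^(5)=-65

((2, 0, 0, 3, 0, 0); (0, 0, 0, 1, 1, 1); (0, 0, 0, 0, 0, 1); (1, 1, 1, 0, 0, 0); (0, 0, 2, 0, 0, 0))


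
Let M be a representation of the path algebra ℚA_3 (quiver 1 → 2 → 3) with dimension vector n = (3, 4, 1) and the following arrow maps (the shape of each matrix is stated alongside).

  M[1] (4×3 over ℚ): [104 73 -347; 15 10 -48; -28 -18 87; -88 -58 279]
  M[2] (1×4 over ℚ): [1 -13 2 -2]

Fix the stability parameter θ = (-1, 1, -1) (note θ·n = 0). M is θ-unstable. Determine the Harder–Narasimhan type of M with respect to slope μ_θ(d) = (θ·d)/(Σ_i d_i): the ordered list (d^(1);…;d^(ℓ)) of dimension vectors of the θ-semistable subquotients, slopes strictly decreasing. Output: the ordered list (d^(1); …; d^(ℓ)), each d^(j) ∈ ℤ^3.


Interval decomposition of M: I[1,2]^2, I[1,3], I[2,2].
HN type (ℓ=3): μ^(1)=1; μ^(2)=0; μ^(3)=-1

((0, 3, 0); (0, 1, 1); (3, 0, 0))


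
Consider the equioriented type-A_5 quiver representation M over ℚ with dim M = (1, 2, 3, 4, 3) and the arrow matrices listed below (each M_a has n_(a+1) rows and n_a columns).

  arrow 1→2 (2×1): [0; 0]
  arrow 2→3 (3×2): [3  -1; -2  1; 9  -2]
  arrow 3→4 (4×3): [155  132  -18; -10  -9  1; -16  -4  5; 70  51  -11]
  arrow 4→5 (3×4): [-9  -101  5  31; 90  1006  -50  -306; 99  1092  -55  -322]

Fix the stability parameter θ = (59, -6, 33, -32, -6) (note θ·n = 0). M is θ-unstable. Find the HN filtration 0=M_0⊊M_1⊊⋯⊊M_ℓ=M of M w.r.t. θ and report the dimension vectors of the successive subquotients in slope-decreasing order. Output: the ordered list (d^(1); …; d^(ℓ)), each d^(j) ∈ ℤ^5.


Interval decomposition of M: I[1,1], I[2,5]^2, I[3,4], I[4,4], I[5,5].
HN type (ℓ=5): μ^(1)=59; μ^(2)=1/2; μ^(3)=-5/3; μ^(4)=-6; μ^(5)=-32

((1, 0, 0, 0, 0); (0, 0, 1, 1, 0); (0, 0, 2, 2, 2); (0, 2, 0, 0, 1); (0, 0, 0, 1, 0))


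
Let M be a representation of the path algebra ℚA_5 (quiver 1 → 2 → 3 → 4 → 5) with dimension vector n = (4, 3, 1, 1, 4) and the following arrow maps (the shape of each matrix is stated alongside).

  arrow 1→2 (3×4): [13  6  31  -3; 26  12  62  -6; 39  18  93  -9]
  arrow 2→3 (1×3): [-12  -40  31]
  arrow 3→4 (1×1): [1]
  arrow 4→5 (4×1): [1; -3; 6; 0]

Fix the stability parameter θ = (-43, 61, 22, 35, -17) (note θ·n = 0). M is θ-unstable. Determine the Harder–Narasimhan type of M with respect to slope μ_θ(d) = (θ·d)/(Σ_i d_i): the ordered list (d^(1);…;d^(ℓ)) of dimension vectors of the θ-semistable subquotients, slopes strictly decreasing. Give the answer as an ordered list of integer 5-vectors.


Interval decomposition of M: I[1,1]^3, I[1,5], I[2,2]^2, I[5,5]^3.
HN type (ℓ=4): μ^(1)=61; μ^(2)=101/4; μ^(3)=-17; μ^(4)=-43

((0, 2, 0, 0, 0); (0, 1, 1, 1, 1); (0, 0, 0, 0, 3); (4, 0, 0, 0, 0))


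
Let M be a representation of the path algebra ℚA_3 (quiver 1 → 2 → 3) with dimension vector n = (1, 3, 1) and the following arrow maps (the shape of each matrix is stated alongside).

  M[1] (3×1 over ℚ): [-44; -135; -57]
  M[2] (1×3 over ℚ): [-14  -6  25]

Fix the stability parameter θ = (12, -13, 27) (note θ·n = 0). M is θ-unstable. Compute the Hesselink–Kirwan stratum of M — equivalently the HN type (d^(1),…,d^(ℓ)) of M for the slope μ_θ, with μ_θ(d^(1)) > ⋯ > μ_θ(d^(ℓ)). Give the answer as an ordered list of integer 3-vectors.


Interval decomposition of M: I[1,3], I[2,2]^2.
HN type (ℓ=3): μ^(1)=27; μ^(2)=-1/2; μ^(3)=-13

((0, 0, 1); (1, 1, 0); (0, 2, 0))


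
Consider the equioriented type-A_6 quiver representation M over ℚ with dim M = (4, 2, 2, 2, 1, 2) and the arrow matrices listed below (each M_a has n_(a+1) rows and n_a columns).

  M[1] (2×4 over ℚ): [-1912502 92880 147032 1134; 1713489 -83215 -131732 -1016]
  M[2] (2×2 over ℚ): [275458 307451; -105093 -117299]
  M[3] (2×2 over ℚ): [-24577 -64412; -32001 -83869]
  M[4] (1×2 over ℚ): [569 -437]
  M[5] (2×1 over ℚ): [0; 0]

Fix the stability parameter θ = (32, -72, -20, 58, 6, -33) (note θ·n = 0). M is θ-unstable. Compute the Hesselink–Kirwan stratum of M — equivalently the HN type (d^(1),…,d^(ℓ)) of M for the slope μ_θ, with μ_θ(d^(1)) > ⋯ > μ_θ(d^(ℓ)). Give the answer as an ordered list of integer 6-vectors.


Interval decomposition of M: I[1,1]^2, I[1,4], I[1,5], I[6,6]^2.
HN type (ℓ=4): μ^(1)=58; μ^(2)=32; μ^(3)=-20; μ^(4)=-33

((0, 0, 0, 1, 0, 0); (2, 0, 0, 1, 1, 0); (2, 2, 2, 0, 0, 0); (0, 0, 0, 0, 0, 2))


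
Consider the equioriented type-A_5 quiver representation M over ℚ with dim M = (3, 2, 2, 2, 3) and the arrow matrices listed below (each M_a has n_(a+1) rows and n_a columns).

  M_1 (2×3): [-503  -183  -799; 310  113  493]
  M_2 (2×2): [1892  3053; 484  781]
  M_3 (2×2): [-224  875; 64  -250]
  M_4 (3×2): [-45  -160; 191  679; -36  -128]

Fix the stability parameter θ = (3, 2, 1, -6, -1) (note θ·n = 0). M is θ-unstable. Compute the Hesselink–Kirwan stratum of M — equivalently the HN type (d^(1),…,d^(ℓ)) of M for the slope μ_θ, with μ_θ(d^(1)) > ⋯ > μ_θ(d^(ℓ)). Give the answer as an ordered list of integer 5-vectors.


Via rank(M_{q-1}∘⋯∘M_p): M ≅ I[1,1], I[1,2], I[1,5], I[3,3], I[4,5], I[5,5].
μ_θ-semistable layers: μ^(1)=3; μ^(2)=5/2; μ^(3)=1; μ^(4)=-1/5; μ^(5)=-1; μ^(6)=-6

((1, 0, 0, 0, 0); (1, 1, 0, 0, 0); (0, 0, 1, 0, 0); (1, 1, 1, 1, 1); (0, 0, 0, 0, 2); (0, 0, 0, 1, 0))


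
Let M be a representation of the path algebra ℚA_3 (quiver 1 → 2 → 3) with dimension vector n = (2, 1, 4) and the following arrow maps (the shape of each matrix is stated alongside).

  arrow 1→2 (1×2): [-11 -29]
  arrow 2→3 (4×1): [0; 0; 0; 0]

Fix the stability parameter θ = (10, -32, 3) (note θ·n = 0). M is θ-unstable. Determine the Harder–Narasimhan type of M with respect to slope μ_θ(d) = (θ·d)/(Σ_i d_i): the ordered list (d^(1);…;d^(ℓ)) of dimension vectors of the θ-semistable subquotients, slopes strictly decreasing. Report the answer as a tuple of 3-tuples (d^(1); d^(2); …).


Barcode: M ≅ I[1,1], I[1,2], I[3,3]^4. HN layers by μ_θ (3 steps, strictly decreasing):
  μ^(1)=10; μ^(2)=3; μ^(3)=-11

((1, 0, 0); (0, 0, 4); (1, 1, 0))


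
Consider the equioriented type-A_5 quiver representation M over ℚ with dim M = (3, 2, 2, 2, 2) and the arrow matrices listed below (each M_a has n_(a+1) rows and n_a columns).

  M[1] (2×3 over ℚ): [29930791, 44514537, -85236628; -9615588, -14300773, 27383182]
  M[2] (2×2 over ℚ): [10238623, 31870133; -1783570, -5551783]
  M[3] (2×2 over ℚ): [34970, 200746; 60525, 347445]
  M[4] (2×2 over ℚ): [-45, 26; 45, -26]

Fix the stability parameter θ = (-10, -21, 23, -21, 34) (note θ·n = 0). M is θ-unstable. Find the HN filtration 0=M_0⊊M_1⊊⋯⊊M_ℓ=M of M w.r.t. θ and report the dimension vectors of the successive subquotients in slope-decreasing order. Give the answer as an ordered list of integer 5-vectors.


Interval decomposition of M: I[1,1], I[1,3], I[1,4], I[4,5], I[5,5].
HN type (ℓ=6): μ^(1)=34; μ^(2)=23; μ^(3)=1; μ^(4)=-10; μ^(5)=-31/2; μ^(6)=-21

((0, 0, 0, 0, 2); (0, 0, 1, 0, 0); (0, 0, 1, 1, 0); (1, 0, 0, 0, 0); (2, 2, 0, 0, 0); (0, 0, 0, 1, 0))


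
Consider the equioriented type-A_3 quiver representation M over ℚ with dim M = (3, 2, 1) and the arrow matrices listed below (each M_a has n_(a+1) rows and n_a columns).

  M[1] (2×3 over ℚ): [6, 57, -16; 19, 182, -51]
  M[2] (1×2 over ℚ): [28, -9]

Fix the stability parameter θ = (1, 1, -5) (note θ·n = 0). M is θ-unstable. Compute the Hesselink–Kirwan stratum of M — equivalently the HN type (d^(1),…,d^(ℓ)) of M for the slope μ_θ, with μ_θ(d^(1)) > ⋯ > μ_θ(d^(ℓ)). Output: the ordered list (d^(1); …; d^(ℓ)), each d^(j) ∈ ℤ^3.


Via rank(M_{q-1}∘⋯∘M_p): M ≅ I[1,1], I[1,2], I[1,3].
μ_θ-semistable layers: μ^(1)=1; μ^(2)=-1

((2, 1, 0); (1, 1, 1))


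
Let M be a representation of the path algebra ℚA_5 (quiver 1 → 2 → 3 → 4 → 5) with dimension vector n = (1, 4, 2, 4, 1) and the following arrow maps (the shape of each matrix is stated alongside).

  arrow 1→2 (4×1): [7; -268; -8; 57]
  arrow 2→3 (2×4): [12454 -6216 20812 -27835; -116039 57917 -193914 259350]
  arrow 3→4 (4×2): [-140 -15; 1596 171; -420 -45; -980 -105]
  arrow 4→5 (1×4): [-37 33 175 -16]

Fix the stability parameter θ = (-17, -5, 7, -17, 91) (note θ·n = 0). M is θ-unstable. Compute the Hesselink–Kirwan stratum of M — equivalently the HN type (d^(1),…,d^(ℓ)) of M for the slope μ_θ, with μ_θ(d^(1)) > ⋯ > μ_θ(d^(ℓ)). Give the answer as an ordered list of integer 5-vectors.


Via rank(M_{q-1}∘⋯∘M_p): M ≅ I[1,5], I[2,2]^2, I[2,3], I[4,4]^3.
μ_θ-semistable layers: μ^(1)=91; μ^(2)=7; μ^(3)=-5; μ^(4)=-17

((0, 0, 0, 0, 1); (0, 0, 1, 0, 0); (0, 4, 1, 1, 0); (1, 0, 0, 3, 0))


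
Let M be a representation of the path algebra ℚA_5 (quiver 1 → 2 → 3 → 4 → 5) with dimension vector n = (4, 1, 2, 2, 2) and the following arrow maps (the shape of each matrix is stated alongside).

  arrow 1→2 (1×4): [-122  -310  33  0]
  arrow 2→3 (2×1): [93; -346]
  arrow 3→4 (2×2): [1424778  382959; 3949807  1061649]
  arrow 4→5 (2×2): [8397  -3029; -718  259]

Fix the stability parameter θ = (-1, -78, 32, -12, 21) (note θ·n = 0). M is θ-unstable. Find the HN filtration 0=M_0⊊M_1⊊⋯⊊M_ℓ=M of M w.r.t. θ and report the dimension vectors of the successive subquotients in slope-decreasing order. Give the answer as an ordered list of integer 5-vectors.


Via rank(M_{q-1}∘⋯∘M_p): M ≅ I[1,1]^3, I[1,5], I[3,5].
μ_θ-semistable layers: μ^(1)=21; μ^(2)=10; μ^(3)=-1; μ^(4)=-79/2

((0, 0, 0, 0, 2); (0, 0, 2, 2, 0); (3, 0, 0, 0, 0); (1, 1, 0, 0, 0))


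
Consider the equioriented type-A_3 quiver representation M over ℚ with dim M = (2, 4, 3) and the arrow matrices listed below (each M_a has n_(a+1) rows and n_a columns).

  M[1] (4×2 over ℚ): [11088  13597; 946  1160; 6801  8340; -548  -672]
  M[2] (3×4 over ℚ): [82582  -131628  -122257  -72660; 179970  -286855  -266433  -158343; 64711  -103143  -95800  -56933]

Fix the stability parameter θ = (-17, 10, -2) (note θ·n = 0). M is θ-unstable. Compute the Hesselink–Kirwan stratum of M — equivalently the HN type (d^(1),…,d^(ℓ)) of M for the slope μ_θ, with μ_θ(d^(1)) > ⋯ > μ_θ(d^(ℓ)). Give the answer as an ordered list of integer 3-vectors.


Via rank(M_{q-1}∘⋯∘M_p): M ≅ I[1,3]^2, I[2,2], I[2,3].
μ_θ-semistable layers: μ^(1)=10; μ^(2)=4; μ^(3)=-17

((0, 1, 0); (0, 3, 3); (2, 0, 0))


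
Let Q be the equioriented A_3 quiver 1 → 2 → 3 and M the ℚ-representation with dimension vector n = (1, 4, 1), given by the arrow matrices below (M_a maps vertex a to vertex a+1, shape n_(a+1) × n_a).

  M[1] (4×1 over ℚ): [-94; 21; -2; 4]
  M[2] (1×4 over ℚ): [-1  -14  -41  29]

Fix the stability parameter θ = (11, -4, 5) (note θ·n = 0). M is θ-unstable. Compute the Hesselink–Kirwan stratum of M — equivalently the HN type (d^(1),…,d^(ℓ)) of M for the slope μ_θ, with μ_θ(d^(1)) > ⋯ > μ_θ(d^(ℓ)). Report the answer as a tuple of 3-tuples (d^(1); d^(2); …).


Barcode: M ≅ I[1,3], I[2,2]^3. HN layers by μ_θ (3 steps, strictly decreasing):
  μ^(1)=5; μ^(2)=7/2; μ^(3)=-4

((0, 0, 1); (1, 1, 0); (0, 3, 0))


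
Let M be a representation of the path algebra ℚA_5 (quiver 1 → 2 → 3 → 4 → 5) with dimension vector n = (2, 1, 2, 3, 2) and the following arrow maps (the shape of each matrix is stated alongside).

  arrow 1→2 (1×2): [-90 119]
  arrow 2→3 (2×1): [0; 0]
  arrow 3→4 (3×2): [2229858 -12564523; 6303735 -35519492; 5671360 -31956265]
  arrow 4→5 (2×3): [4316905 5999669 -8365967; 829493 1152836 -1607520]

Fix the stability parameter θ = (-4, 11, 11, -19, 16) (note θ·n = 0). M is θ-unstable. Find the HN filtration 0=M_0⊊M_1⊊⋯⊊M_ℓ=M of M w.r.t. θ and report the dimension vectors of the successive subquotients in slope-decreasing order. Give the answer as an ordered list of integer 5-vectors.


Barcode: M ≅ I[1,1], I[1,2], I[3,5]^2, I[4,4]. HN layers by μ_θ (4 steps, strictly decreasing):
  μ^(1)=16; μ^(2)=11; μ^(3)=-4; μ^(4)=-19

((0, 0, 0, 0, 2); (0, 1, 0, 0, 0); (2, 0, 2, 2, 0); (0, 0, 0, 1, 0))


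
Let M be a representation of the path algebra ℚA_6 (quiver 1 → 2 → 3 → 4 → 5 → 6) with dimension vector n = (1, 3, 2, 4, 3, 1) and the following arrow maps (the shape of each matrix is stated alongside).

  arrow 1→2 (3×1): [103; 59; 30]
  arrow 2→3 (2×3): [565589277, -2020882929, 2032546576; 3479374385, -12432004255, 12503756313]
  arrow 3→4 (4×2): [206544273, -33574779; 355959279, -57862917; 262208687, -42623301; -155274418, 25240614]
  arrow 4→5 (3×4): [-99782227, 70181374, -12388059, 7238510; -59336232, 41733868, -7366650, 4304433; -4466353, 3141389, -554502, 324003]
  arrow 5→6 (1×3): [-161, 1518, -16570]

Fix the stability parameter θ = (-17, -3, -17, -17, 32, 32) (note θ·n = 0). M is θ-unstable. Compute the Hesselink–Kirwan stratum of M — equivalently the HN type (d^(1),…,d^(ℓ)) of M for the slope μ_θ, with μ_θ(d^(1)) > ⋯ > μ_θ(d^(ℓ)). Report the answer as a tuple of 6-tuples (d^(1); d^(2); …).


Interval decomposition of M: I[1,2], I[2,3], I[2,6], I[4,4], I[4,5]^2.
HN type (ℓ=5): μ^(1)=32; μ^(2)=-3; μ^(3)=-10; μ^(4)=-37/3; μ^(5)=-17

((0, 0, 0, 0, 3, 1); (0, 1, 0, 0, 0, 0); (0, 1, 1, 0, 0, 0); (0, 1, 1, 1, 0, 0); (1, 0, 0, 3, 0, 0))


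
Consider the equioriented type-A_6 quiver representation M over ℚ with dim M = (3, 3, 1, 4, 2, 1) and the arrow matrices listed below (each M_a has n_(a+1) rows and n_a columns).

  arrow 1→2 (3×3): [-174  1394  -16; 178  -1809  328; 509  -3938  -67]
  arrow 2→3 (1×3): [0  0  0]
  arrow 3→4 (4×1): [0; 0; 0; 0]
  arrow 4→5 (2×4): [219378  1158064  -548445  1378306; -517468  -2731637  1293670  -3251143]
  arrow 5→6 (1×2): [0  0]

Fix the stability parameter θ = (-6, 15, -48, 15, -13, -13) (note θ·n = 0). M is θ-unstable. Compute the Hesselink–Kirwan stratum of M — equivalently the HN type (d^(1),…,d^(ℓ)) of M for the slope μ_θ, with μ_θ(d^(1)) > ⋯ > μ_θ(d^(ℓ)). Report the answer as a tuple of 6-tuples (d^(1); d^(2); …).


Via rank(M_{q-1}∘⋯∘M_p): M ≅ I[1,2]^3, I[3,3], I[4,4]^2, I[4,5]^2, I[6,6].
μ_θ-semistable layers: μ^(1)=15; μ^(2)=1; μ^(3)=-6; μ^(4)=-13; μ^(5)=-48

((0, 3, 0, 2, 0, 0); (0, 0, 0, 2, 2, 0); (3, 0, 0, 0, 0, 0); (0, 0, 0, 0, 0, 1); (0, 0, 1, 0, 0, 0))


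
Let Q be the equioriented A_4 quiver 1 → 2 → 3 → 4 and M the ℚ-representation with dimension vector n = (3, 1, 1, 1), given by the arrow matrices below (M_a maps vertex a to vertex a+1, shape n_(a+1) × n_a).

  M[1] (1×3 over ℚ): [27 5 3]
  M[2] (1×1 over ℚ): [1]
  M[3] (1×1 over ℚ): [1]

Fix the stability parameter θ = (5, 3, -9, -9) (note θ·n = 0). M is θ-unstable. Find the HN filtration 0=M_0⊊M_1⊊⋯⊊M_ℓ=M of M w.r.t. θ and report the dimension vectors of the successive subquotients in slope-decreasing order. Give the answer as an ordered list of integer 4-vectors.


Interval decomposition of M: I[1,1]^2, I[1,4].
HN type (ℓ=2): μ^(1)=5; μ^(2)=-5/2

((2, 0, 0, 0); (1, 1, 1, 1))


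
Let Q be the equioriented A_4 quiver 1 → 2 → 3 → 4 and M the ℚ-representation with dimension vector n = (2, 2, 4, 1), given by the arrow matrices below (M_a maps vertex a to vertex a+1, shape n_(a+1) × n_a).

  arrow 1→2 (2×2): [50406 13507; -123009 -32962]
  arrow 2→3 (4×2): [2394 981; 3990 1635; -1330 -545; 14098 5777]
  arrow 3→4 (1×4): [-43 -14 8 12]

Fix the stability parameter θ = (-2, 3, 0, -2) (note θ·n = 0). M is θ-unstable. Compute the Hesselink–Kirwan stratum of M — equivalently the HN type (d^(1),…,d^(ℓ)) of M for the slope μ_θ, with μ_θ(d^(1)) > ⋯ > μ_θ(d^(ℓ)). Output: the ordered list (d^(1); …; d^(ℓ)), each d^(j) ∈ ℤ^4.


Interval decomposition of M: I[1,2], I[1,4], I[3,3]^3.
HN type (ℓ=4): μ^(1)=3; μ^(2)=1/3; μ^(3)=0; μ^(4)=-2

((0, 1, 0, 0); (0, 1, 1, 1); (0, 0, 3, 0); (2, 0, 0, 0))


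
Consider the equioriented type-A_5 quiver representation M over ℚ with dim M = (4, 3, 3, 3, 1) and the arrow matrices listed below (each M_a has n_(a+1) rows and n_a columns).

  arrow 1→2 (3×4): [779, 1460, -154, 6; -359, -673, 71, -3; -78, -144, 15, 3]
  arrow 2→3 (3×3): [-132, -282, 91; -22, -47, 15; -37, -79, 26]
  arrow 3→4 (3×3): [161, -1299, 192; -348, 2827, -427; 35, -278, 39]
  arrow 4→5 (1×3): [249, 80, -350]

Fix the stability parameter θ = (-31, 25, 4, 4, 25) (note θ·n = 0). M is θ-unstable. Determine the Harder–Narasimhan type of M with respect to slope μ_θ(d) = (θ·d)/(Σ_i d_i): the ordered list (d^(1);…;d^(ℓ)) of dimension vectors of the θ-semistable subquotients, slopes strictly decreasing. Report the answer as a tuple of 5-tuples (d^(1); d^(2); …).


Via rank(M_{q-1}∘⋯∘M_p): M ≅ I[1,1], I[1,4]^2, I[1,5].
μ_θ-semistable layers: μ^(1)=25; μ^(2)=11; μ^(3)=-31

((0, 0, 0, 0, 1); (0, 3, 3, 3, 0); (4, 0, 0, 0, 0))


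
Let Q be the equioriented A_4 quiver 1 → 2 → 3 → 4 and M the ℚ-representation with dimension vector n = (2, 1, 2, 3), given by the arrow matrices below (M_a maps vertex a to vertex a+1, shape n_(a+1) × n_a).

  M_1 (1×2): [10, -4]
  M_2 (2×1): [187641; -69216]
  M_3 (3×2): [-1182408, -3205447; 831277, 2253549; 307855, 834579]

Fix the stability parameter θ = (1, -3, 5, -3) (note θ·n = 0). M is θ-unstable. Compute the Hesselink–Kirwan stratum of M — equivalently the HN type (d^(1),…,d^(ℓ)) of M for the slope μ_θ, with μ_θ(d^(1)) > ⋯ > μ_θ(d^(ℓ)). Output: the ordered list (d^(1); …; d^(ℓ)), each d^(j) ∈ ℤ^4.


Via rank(M_{q-1}∘⋯∘M_p): M ≅ I[1,1], I[1,4], I[3,4], I[4,4].
μ_θ-semistable layers: μ^(1)=1; μ^(2)=-1; μ^(3)=-3

((1, 0, 2, 2); (1, 1, 0, 0); (0, 0, 0, 1))


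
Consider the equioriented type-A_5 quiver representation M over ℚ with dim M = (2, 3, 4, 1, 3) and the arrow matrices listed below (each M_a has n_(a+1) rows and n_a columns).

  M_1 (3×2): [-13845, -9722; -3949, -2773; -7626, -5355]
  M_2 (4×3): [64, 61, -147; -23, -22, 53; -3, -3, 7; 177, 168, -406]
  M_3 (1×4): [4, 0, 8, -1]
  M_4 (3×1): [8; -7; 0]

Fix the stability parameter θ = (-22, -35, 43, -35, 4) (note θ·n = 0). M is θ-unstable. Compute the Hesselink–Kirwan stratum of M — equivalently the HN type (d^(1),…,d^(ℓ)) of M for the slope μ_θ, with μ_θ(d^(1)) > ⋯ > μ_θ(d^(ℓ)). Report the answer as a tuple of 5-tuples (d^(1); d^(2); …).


Interval decomposition of M: I[1,3], I[1,5], I[2,3], I[3,3], I[5,5]^2.
HN type (ℓ=4): μ^(1)=43; μ^(2)=4; μ^(3)=-57/2; μ^(4)=-35

((0, 0, 3, 0, 0); (0, 0, 1, 1, 3); (2, 2, 0, 0, 0); (0, 1, 0, 0, 0))


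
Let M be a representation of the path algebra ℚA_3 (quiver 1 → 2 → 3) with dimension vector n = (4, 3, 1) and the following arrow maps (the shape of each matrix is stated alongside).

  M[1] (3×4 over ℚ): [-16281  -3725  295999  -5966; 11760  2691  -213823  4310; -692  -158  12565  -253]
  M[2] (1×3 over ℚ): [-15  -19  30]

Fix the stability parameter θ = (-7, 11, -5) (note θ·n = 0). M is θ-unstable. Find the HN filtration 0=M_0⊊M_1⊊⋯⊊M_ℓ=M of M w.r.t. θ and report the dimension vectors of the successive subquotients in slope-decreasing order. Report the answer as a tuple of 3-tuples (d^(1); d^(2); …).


Barcode: M ≅ I[1,1], I[1,2]^2, I[1,3]. HN layers by μ_θ (3 steps, strictly decreasing):
  μ^(1)=11; μ^(2)=3; μ^(3)=-7

((0, 2, 0); (0, 1, 1); (4, 0, 0))


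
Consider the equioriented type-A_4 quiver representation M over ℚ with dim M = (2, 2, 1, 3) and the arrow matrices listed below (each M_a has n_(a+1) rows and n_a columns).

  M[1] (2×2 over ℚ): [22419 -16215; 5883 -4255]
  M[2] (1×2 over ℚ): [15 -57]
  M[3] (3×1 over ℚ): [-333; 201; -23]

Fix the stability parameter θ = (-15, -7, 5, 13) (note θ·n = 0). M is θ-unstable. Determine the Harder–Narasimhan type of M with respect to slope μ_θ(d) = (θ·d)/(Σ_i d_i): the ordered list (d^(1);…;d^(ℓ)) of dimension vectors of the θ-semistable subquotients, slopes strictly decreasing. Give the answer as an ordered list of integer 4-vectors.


Interval decomposition of M: I[1,1], I[1,4], I[2,2], I[4,4]^2.
HN type (ℓ=4): μ^(1)=13; μ^(2)=5; μ^(3)=-7; μ^(4)=-15

((0, 0, 0, 3); (0, 0, 1, 0); (0, 2, 0, 0); (2, 0, 0, 0))


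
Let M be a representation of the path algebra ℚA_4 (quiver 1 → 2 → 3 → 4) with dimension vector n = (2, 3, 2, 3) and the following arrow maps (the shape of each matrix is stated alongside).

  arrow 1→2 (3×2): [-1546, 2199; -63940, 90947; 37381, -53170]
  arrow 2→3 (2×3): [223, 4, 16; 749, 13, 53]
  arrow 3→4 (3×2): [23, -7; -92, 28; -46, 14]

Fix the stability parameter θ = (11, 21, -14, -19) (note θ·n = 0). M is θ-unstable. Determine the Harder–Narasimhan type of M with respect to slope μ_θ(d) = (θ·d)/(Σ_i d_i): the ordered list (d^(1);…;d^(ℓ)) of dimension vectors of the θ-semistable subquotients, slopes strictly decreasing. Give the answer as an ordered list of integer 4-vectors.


Interval decomposition of M: I[1,3], I[1,4], I[2,2], I[4,4]^2.
HN type (ℓ=4): μ^(1)=21; μ^(2)=6; μ^(3)=-1/4; μ^(4)=-19

((0, 1, 0, 0); (1, 1, 1, 0); (1, 1, 1, 1); (0, 0, 0, 2))
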